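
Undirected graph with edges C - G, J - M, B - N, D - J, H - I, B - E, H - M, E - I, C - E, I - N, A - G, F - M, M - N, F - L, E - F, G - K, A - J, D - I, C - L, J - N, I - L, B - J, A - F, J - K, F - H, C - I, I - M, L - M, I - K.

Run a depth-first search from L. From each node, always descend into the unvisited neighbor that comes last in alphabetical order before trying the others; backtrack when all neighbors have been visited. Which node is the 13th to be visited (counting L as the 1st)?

B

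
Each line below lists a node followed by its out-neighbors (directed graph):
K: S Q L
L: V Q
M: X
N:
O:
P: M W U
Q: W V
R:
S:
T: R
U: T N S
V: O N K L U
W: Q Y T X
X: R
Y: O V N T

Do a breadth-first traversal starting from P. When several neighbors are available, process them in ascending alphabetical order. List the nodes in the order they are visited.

P, M, U, W, X, N, S, T, Q, Y, R, V, O, K, L

Visit P; enqueue M, U, W → queue [M, U, W]
Visit M; enqueue X → queue [U, W, X]
Visit U; enqueue N, S, T → queue [W, X, N, S, T]
Visit W; enqueue Q, Y → queue [X, N, S, T, Q, Y]
Visit X; enqueue R → queue [N, S, T, Q, Y, R]
Visit N → queue [S, T, Q, Y, R]
Visit S → queue [T, Q, Y, R]
Visit T → queue [Q, Y, R]
Visit Q; enqueue V → queue [Y, R, V]
Visit Y; enqueue O → queue [R, V, O]
Visit R → queue [V, O]
Visit V; enqueue K, L → queue [O, K, L]
Visit O → queue [K, L]
Visit K → queue [L]
Visit L → queue []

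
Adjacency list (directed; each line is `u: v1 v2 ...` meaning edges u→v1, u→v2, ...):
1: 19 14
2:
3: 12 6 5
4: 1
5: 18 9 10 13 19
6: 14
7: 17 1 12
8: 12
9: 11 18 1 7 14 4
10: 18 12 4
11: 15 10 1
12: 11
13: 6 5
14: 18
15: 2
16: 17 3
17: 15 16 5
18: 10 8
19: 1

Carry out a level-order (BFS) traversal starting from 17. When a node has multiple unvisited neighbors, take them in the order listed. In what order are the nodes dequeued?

Visit 17; enqueue 15, 16, 5 → queue [15, 16, 5]
Visit 15; enqueue 2 → queue [16, 5, 2]
Visit 16; enqueue 3 → queue [5, 2, 3]
Visit 5; enqueue 18, 9, 10, 13, 19 → queue [2, 3, 18, 9, 10, 13, 19]
Visit 2 → queue [3, 18, 9, 10, 13, 19]
Visit 3; enqueue 12, 6 → queue [18, 9, 10, 13, 19, 12, 6]
Visit 18; enqueue 8 → queue [9, 10, 13, 19, 12, 6, 8]
Visit 9; enqueue 11, 1, 7, 14, 4 → queue [10, 13, 19, 12, 6, 8, 11, 1, 7, 14, 4]
Visit 10 → queue [13, 19, 12, 6, 8, 11, 1, 7, 14, 4]
Visit 13 → queue [19, 12, 6, 8, 11, 1, 7, 14, 4]
Visit 19 → queue [12, 6, 8, 11, 1, 7, 14, 4]
Visit 12 → queue [6, 8, 11, 1, 7, 14, 4]
Visit 6 → queue [8, 11, 1, 7, 14, 4]
Visit 8 → queue [11, 1, 7, 14, 4]
Visit 11 → queue [1, 7, 14, 4]
Visit 1 → queue [7, 14, 4]
Visit 7 → queue [14, 4]
Visit 14 → queue [4]
Visit 4 → queue []

17, 15, 16, 5, 2, 3, 18, 9, 10, 13, 19, 12, 6, 8, 11, 1, 7, 14, 4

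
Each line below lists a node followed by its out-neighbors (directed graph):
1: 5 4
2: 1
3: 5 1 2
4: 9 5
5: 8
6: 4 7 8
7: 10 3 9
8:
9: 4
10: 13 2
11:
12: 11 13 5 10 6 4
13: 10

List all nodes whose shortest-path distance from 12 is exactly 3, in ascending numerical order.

Level 0: 12
Level 1: 4, 5, 6, 10, 11, 13
Level 2: 2, 7, 8, 9
Level 3: 1, 3

1, 3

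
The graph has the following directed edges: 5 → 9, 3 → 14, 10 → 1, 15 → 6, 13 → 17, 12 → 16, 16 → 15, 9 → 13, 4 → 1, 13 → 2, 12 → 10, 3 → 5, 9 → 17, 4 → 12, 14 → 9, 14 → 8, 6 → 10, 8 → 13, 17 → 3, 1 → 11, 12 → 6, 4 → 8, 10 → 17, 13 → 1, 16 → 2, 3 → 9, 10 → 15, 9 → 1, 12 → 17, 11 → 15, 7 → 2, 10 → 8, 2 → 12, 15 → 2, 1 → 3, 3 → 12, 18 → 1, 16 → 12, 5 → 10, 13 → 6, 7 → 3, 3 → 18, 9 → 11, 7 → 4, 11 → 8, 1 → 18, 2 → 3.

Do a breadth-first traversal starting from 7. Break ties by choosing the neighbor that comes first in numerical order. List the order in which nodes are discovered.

7, 2, 3, 4, 12, 5, 9, 14, 18, 1, 8, 6, 10, 16, 17, 11, 13, 15

Visit 7; enqueue 2, 3, 4 → queue [2, 3, 4]
Visit 2; enqueue 12 → queue [3, 4, 12]
Visit 3; enqueue 5, 9, 14, 18 → queue [4, 12, 5, 9, 14, 18]
Visit 4; enqueue 1, 8 → queue [12, 5, 9, 14, 18, 1, 8]
Visit 12; enqueue 6, 10, 16, 17 → queue [5, 9, 14, 18, 1, 8, 6, 10, 16, 17]
Visit 5 → queue [9, 14, 18, 1, 8, 6, 10, 16, 17]
Visit 9; enqueue 11, 13 → queue [14, 18, 1, 8, 6, 10, 16, 17, 11, 13]
Visit 14 → queue [18, 1, 8, 6, 10, 16, 17, 11, 13]
Visit 18 → queue [1, 8, 6, 10, 16, 17, 11, 13]
Visit 1 → queue [8, 6, 10, 16, 17, 11, 13]
Visit 8 → queue [6, 10, 16, 17, 11, 13]
Visit 6 → queue [10, 16, 17, 11, 13]
Visit 10; enqueue 15 → queue [16, 17, 11, 13, 15]
Visit 16 → queue [17, 11, 13, 15]
Visit 17 → queue [11, 13, 15]
Visit 11 → queue [13, 15]
Visit 13 → queue [15]
Visit 15 → queue []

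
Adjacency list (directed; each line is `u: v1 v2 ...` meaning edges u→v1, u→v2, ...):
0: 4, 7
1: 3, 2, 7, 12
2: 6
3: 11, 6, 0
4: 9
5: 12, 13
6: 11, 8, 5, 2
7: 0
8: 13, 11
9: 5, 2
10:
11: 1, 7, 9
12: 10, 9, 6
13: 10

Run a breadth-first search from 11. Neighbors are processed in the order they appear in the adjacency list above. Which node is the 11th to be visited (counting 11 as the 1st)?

10

Visit 11; enqueue 1, 7, 9 → queue [1, 7, 9]
Visit 1; enqueue 3, 2, 12 → queue [7, 9, 3, 2, 12]
Visit 7; enqueue 0 → queue [9, 3, 2, 12, 0]
Visit 9; enqueue 5 → queue [3, 2, 12, 0, 5]
Visit 3; enqueue 6 → queue [2, 12, 0, 5, 6]
Visit 2 → queue [12, 0, 5, 6]
Visit 12; enqueue 10 → queue [0, 5, 6, 10]
Visit 0; enqueue 4 → queue [5, 6, 10, 4]
Visit 5; enqueue 13 → queue [6, 10, 4, 13]
Visit 6; enqueue 8 → queue [10, 4, 13, 8]
Visit 10 → queue [4, 13, 8]
Visit 4 → queue [13, 8]
Visit 13 → queue [8]
Visit 8 → queue []

Visit order: 11, 1, 7, 9, 3, 2, 12, 0, 5, 6, 10, 4, 13, 8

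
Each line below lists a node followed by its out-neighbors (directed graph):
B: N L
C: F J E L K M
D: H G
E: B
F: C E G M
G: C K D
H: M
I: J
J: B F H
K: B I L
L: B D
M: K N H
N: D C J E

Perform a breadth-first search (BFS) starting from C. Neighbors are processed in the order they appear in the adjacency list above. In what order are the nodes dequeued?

C F J E L K M G B H D I N

Visit C; enqueue F, J, E, L, K, M → queue [F, J, E, L, K, M]
Visit F; enqueue G → queue [J, E, L, K, M, G]
Visit J; enqueue B, H → queue [E, L, K, M, G, B, H]
Visit E → queue [L, K, M, G, B, H]
Visit L; enqueue D → queue [K, M, G, B, H, D]
Visit K; enqueue I → queue [M, G, B, H, D, I]
Visit M; enqueue N → queue [G, B, H, D, I, N]
Visit G → queue [B, H, D, I, N]
Visit B → queue [H, D, I, N]
Visit H → queue [D, I, N]
Visit D → queue [I, N]
Visit I → queue [N]
Visit N → queue []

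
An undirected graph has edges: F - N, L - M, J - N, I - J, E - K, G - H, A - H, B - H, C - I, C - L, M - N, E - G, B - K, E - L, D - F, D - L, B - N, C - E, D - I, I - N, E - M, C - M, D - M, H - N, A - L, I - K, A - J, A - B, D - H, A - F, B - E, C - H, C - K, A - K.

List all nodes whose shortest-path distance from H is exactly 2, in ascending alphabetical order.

Level 0: H
Level 1: A, B, C, D, G, N
Level 2: E, F, I, J, K, L, M

E, F, I, J, K, L, M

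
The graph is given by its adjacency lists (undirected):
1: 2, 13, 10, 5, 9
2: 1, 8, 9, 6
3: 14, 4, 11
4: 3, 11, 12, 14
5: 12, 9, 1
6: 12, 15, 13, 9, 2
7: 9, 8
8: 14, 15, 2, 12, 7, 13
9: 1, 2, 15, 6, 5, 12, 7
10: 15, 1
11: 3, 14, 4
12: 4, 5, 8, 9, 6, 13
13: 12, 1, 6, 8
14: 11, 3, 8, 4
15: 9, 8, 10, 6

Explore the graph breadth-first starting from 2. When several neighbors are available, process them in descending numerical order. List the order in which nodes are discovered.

2 → 9 → 8 → 6 → 1 → 15 → 12 → 7 → 5 → 14 → 13 → 10 → 4 → 11 → 3

Visit 2; enqueue 9, 8, 6, 1 → queue [9, 8, 6, 1]
Visit 9; enqueue 15, 12, 7, 5 → queue [8, 6, 1, 15, 12, 7, 5]
Visit 8; enqueue 14, 13 → queue [6, 1, 15, 12, 7, 5, 14, 13]
Visit 6 → queue [1, 15, 12, 7, 5, 14, 13]
Visit 1; enqueue 10 → queue [15, 12, 7, 5, 14, 13, 10]
Visit 15 → queue [12, 7, 5, 14, 13, 10]
Visit 12; enqueue 4 → queue [7, 5, 14, 13, 10, 4]
Visit 7 → queue [5, 14, 13, 10, 4]
Visit 5 → queue [14, 13, 10, 4]
Visit 14; enqueue 11, 3 → queue [13, 10, 4, 11, 3]
Visit 13 → queue [10, 4, 11, 3]
Visit 10 → queue [4, 11, 3]
Visit 4 → queue [11, 3]
Visit 11 → queue [3]
Visit 3 → queue []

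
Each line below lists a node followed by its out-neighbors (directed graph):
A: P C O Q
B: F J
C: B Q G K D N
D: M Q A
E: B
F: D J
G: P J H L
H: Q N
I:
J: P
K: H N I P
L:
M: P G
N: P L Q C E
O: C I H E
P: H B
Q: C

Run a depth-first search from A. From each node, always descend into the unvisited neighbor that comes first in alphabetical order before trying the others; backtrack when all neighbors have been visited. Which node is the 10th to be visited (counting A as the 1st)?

E

Visit A
A → C
C → B
B → F
F → D
D → M
M → G
G → H
H → N
N → E
N → L
N → P
N → Q
G → J
C → K
K → I
A → O

Visit order: A, C, B, F, D, M, G, H, N, E, L, P, Q, J, K, I, O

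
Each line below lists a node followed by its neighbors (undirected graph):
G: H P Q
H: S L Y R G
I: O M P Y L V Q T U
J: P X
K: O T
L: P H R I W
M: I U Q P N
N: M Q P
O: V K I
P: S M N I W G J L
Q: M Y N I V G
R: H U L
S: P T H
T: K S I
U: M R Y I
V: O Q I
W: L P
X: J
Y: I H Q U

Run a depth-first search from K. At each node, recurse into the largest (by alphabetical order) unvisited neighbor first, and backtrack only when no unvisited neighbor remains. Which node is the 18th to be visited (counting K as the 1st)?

J

Visit K
K → T
T → S
S → P
P → W
W → L
L → R
R → U
U → Y
Y → Q
Q → V
V → O
O → I
I → M
M → N
Q → G
G → H
P → J
J → X

Visit order: K, T, S, P, W, L, R, U, Y, Q, V, O, I, M, N, G, H, J, X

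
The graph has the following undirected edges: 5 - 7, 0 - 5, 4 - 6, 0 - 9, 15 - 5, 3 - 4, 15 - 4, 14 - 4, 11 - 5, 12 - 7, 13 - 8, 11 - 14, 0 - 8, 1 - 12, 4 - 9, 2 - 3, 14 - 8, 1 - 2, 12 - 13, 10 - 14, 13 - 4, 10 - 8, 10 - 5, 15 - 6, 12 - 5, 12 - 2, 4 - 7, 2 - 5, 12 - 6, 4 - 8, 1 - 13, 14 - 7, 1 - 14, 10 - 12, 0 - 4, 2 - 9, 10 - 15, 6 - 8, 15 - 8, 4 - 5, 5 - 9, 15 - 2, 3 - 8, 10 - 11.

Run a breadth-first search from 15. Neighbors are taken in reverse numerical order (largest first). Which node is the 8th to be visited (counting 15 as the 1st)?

14

Visit 15; enqueue 10, 8, 6, 5, 4, 2 → queue [10, 8, 6, 5, 4, 2]
Visit 10; enqueue 14, 12, 11 → queue [8, 6, 5, 4, 2, 14, 12, 11]
Visit 8; enqueue 13, 3, 0 → queue [6, 5, 4, 2, 14, 12, 11, 13, 3, 0]
Visit 6 → queue [5, 4, 2, 14, 12, 11, 13, 3, 0]
Visit 5; enqueue 9, 7 → queue [4, 2, 14, 12, 11, 13, 3, 0, 9, 7]
Visit 4 → queue [2, 14, 12, 11, 13, 3, 0, 9, 7]
Visit 2; enqueue 1 → queue [14, 12, 11, 13, 3, 0, 9, 7, 1]
Visit 14 → queue [12, 11, 13, 3, 0, 9, 7, 1]
Visit 12 → queue [11, 13, 3, 0, 9, 7, 1]
Visit 11 → queue [13, 3, 0, 9, 7, 1]
Visit 13 → queue [3, 0, 9, 7, 1]
Visit 3 → queue [0, 9, 7, 1]
Visit 0 → queue [9, 7, 1]
Visit 9 → queue [7, 1]
Visit 7 → queue [1]
Visit 1 → queue []

Visit order: 15, 10, 8, 6, 5, 4, 2, 14, 12, 11, 13, 3, 0, 9, 7, 1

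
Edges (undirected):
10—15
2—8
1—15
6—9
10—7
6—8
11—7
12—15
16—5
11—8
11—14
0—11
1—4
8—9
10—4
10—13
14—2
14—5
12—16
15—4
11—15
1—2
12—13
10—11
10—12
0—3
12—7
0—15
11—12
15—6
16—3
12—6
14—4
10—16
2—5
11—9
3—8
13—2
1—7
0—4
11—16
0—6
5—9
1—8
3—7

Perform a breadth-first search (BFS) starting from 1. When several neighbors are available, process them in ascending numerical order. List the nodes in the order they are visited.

Visit 1; enqueue 2, 4, 7, 8, 15 → queue [2, 4, 7, 8, 15]
Visit 2; enqueue 5, 13, 14 → queue [4, 7, 8, 15, 5, 13, 14]
Visit 4; enqueue 0, 10 → queue [7, 8, 15, 5, 13, 14, 0, 10]
Visit 7; enqueue 3, 11, 12 → queue [8, 15, 5, 13, 14, 0, 10, 3, 11, 12]
Visit 8; enqueue 6, 9 → queue [15, 5, 13, 14, 0, 10, 3, 11, 12, 6, 9]
Visit 15 → queue [5, 13, 14, 0, 10, 3, 11, 12, 6, 9]
Visit 5; enqueue 16 → queue [13, 14, 0, 10, 3, 11, 12, 6, 9, 16]
Visit 13 → queue [14, 0, 10, 3, 11, 12, 6, 9, 16]
Visit 14 → queue [0, 10, 3, 11, 12, 6, 9, 16]
Visit 0 → queue [10, 3, 11, 12, 6, 9, 16]
Visit 10 → queue [3, 11, 12, 6, 9, 16]
Visit 3 → queue [11, 12, 6, 9, 16]
Visit 11 → queue [12, 6, 9, 16]
Visit 12 → queue [6, 9, 16]
Visit 6 → queue [9, 16]
Visit 9 → queue [16]
Visit 16 → queue []

1 -> 2 -> 4 -> 7 -> 8 -> 15 -> 5 -> 13 -> 14 -> 0 -> 10 -> 3 -> 11 -> 12 -> 6 -> 9 -> 16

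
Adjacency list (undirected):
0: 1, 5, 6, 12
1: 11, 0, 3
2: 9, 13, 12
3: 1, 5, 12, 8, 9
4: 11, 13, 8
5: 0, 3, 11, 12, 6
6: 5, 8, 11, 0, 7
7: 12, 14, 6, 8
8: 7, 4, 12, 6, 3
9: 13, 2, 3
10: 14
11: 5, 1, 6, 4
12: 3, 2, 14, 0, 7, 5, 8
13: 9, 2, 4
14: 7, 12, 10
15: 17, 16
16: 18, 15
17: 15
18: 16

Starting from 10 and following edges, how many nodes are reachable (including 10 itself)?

BFS from 10 visits: 10, 14, 12, 7, 8, 5, 3, 2, 0, 6, 4, 11, 9, 1, 13
Reachable nodes: 15 of 19 total.

15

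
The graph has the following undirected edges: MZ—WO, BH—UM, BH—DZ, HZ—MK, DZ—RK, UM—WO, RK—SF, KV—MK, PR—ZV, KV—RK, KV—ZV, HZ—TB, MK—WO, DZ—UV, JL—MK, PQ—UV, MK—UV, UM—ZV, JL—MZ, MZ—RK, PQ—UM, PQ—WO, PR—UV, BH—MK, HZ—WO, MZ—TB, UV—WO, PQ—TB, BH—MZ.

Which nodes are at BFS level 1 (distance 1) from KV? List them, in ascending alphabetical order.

MK, RK, ZV

Level 0: KV
Level 1: MK, RK, ZV
Level 2: BH, DZ, HZ, JL, MZ, PR, SF, UM, UV, WO
Level 3: PQ, TB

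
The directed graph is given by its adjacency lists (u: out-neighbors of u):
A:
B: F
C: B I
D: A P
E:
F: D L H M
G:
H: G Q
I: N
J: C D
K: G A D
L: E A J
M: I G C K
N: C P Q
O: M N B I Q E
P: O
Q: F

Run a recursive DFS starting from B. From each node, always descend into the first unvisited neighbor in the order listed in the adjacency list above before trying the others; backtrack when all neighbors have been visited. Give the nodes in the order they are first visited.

B, F, D, A, P, O, M, I, N, C, Q, G, K, E, L, J, H

Visit B
B → F
F → D
D → A
D → P
P → O
O → M
M → I
I → N
N → C
N → Q
M → G
M → K
O → E
F → L
L → J
F → H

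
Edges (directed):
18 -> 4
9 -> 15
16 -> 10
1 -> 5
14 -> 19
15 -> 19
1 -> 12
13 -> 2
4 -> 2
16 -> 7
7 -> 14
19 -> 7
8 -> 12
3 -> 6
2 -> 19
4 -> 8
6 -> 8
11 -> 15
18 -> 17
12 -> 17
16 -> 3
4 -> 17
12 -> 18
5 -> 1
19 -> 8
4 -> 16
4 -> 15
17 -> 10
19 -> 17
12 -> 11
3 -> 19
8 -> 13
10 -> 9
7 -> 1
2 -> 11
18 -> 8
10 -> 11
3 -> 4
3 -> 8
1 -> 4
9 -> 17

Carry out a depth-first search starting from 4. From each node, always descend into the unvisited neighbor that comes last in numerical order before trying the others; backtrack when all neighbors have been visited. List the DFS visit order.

4, 17, 10, 11, 15, 19, 8, 13, 2, 12, 18, 7, 14, 1, 5, 9, 16, 3, 6

Visit 4
4 → 17
17 → 10
10 → 11
11 → 15
15 → 19
19 → 8
8 → 13
13 → 2
8 → 12
12 → 18
19 → 7
7 → 14
7 → 1
1 → 5
10 → 9
4 → 16
16 → 3
3 → 6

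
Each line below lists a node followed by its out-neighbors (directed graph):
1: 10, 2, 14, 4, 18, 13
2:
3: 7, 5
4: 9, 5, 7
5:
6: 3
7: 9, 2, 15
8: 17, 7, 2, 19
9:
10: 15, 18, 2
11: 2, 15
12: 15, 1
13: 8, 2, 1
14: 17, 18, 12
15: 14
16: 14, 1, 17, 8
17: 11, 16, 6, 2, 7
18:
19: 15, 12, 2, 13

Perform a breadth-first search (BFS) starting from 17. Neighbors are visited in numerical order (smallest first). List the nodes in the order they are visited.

17 2 6 7 11 16 3 9 15 1 8 14 5 4 10 13 18 19 12

Visit 17; enqueue 2, 6, 7, 11, 16 → queue [2, 6, 7, 11, 16]
Visit 2 → queue [6, 7, 11, 16]
Visit 6; enqueue 3 → queue [7, 11, 16, 3]
Visit 7; enqueue 9, 15 → queue [11, 16, 3, 9, 15]
Visit 11 → queue [16, 3, 9, 15]
Visit 16; enqueue 1, 8, 14 → queue [3, 9, 15, 1, 8, 14]
Visit 3; enqueue 5 → queue [9, 15, 1, 8, 14, 5]
Visit 9 → queue [15, 1, 8, 14, 5]
Visit 15 → queue [1, 8, 14, 5]
Visit 1; enqueue 4, 10, 13, 18 → queue [8, 14, 5, 4, 10, 13, 18]
Visit 8; enqueue 19 → queue [14, 5, 4, 10, 13, 18, 19]
Visit 14; enqueue 12 → queue [5, 4, 10, 13, 18, 19, 12]
Visit 5 → queue [4, 10, 13, 18, 19, 12]
Visit 4 → queue [10, 13, 18, 19, 12]
Visit 10 → queue [13, 18, 19, 12]
Visit 13 → queue [18, 19, 12]
Visit 18 → queue [19, 12]
Visit 19 → queue [12]
Visit 12 → queue []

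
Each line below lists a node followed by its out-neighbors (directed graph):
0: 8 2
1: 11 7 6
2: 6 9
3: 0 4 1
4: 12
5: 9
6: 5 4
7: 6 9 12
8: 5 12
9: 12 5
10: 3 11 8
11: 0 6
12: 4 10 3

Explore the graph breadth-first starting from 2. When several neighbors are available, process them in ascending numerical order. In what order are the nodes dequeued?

Visit 2; enqueue 6, 9 → queue [6, 9]
Visit 6; enqueue 4, 5 → queue [9, 4, 5]
Visit 9; enqueue 12 → queue [4, 5, 12]
Visit 4 → queue [5, 12]
Visit 5 → queue [12]
Visit 12; enqueue 3, 10 → queue [3, 10]
Visit 3; enqueue 0, 1 → queue [10, 0, 1]
Visit 10; enqueue 8, 11 → queue [0, 1, 8, 11]
Visit 0 → queue [1, 8, 11]
Visit 1; enqueue 7 → queue [8, 11, 7]
Visit 8 → queue [11, 7]
Visit 11 → queue [7]
Visit 7 → queue []

2, 6, 9, 4, 5, 12, 3, 10, 0, 1, 8, 11, 7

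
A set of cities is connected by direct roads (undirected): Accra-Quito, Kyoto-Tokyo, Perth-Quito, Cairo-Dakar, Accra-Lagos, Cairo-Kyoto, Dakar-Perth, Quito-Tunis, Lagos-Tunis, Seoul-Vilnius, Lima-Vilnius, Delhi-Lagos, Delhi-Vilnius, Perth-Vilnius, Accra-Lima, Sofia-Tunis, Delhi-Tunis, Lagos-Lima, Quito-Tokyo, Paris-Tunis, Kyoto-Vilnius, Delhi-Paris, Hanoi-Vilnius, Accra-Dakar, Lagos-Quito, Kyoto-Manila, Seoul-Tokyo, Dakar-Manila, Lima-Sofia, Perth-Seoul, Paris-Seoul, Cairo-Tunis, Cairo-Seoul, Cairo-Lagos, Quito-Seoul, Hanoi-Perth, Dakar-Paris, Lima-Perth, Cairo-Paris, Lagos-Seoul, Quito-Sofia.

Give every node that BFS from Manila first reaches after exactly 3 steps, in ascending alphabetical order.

Delhi, Hanoi, Lagos, Lima, Quito, Seoul, Tunis

Level 0: Manila
Level 1: Dakar, Kyoto
Level 2: Accra, Cairo, Paris, Perth, Tokyo, Vilnius
Level 3: Delhi, Hanoi, Lagos, Lima, Quito, Seoul, Tunis
Level 4: Sofia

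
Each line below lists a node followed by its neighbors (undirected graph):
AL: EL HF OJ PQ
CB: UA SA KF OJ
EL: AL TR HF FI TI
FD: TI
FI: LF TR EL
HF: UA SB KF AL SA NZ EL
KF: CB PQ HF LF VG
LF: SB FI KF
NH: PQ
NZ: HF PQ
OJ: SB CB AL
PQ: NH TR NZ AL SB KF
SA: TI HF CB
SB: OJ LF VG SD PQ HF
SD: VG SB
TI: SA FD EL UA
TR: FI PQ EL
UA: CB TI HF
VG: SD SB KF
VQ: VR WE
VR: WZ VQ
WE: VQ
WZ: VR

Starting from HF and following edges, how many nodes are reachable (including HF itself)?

19

BFS from HF visits: HF, UA, SB, SA, NZ, KF, EL, AL, TI, CB, VG, SD, PQ, OJ, LF, TR, FI, FD, NH
Reachable nodes: 19 of 23 total.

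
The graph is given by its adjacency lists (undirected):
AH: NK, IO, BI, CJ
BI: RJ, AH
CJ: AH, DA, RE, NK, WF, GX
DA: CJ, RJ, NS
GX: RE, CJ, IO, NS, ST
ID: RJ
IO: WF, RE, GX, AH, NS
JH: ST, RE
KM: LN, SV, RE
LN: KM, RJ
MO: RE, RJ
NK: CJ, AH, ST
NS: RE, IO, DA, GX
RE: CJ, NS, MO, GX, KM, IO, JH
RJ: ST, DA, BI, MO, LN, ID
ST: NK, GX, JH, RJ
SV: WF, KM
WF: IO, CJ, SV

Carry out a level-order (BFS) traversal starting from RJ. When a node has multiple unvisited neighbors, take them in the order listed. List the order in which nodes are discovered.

RJ, ST, DA, BI, MO, LN, ID, NK, GX, JH, CJ, NS, AH, RE, KM, IO, WF, SV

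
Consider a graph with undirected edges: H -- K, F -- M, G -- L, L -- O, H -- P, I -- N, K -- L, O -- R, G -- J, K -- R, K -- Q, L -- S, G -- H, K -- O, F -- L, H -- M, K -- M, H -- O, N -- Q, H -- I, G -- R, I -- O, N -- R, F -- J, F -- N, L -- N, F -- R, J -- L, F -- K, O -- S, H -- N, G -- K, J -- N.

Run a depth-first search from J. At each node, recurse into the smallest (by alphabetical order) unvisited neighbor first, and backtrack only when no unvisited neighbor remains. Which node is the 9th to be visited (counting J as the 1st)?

O

Visit J
J → F
F → K
K → G
G → H
H → I
I → N
N → L
L → O
O → R
O → S
N → Q
H → M
H → P

Visit order: J, F, K, G, H, I, N, L, O, R, S, Q, M, P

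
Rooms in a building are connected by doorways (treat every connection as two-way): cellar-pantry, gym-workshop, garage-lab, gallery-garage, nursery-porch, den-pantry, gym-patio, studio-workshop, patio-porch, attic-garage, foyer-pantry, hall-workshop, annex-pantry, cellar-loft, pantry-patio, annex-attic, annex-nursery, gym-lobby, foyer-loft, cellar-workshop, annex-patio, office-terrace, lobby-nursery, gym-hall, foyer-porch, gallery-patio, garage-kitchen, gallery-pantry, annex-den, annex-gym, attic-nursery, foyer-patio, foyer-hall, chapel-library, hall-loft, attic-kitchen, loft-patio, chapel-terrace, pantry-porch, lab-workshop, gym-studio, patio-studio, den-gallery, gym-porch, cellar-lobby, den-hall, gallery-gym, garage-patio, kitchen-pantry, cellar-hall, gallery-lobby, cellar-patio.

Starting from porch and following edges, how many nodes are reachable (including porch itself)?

19

BFS from porch visits: porch, foyer, gym, nursery, pantry, patio, hall, loft, annex, gallery, lobby, studio, workshop, attic, cellar, den, kitchen, garage, lab
Reachable nodes: 19 of 23 total.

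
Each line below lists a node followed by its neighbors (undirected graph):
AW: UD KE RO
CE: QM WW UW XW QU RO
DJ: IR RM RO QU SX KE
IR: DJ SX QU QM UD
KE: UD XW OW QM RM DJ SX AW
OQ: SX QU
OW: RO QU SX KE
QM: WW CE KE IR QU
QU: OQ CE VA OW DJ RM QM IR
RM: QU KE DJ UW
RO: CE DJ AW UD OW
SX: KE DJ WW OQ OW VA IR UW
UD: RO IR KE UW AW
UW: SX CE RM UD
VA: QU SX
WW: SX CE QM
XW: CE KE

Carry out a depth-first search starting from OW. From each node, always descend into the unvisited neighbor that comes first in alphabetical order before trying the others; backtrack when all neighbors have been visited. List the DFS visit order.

OW → KE → AW → RO → CE → QM → IR → DJ → QU → OQ → SX → UW → RM → UD → VA → WW → XW

Visit OW
OW → KE
KE → AW
AW → RO
RO → CE
CE → QM
QM → IR
IR → DJ
DJ → QU
QU → OQ
OQ → SX
SX → UW
UW → RM
UW → UD
SX → VA
SX → WW
CE → XW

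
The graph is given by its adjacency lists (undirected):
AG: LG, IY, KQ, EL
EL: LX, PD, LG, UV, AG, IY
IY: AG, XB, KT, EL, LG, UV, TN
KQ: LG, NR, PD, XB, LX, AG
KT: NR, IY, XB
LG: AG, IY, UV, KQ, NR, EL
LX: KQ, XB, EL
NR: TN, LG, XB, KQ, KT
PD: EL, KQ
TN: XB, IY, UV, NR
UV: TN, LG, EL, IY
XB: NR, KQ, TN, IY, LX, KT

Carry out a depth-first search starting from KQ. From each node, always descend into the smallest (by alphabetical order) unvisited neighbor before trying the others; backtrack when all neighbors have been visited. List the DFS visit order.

Visit KQ
KQ → AG
AG → EL
EL → IY
IY → KT
KT → NR
NR → LG
LG → UV
UV → TN
TN → XB
XB → LX
EL → PD

KQ AG EL IY KT NR LG UV TN XB LX PD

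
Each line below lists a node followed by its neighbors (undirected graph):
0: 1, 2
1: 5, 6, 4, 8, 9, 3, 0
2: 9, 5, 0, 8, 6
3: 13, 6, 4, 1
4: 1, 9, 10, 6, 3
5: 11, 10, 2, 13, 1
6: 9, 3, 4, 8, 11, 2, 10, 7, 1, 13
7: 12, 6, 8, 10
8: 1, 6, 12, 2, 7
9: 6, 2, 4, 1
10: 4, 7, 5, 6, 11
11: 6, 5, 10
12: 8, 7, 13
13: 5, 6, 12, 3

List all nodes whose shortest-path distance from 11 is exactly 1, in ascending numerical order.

5, 6, 10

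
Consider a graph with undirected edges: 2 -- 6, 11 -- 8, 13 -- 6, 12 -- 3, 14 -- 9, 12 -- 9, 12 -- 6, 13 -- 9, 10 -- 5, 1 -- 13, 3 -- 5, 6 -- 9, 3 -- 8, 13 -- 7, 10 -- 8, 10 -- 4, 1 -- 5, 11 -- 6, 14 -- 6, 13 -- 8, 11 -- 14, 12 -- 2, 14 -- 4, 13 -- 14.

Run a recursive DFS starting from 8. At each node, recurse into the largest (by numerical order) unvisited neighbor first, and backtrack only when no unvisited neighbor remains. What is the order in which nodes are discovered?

Visit 8
8 → 13
13 → 14
14 → 11
11 → 6
6 → 12
12 → 9
12 → 3
3 → 5
5 → 10
10 → 4
5 → 1
12 → 2
13 → 7

8 -> 13 -> 14 -> 11 -> 6 -> 12 -> 9 -> 3 -> 5 -> 10 -> 4 -> 1 -> 2 -> 7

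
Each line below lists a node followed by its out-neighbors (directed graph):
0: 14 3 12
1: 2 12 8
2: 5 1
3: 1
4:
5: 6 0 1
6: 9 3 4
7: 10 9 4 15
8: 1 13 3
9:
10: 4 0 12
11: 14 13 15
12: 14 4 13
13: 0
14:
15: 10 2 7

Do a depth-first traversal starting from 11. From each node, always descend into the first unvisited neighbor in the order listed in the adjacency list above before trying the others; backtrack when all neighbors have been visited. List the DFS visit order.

11, 14, 13, 0, 3, 1, 2, 5, 6, 9, 4, 12, 8, 15, 10, 7

Visit 11
11 → 14
11 → 13
13 → 0
0 → 3
3 → 1
1 → 2
2 → 5
5 → 6
6 → 9
6 → 4
1 → 12
1 → 8
11 → 15
15 → 10
15 → 7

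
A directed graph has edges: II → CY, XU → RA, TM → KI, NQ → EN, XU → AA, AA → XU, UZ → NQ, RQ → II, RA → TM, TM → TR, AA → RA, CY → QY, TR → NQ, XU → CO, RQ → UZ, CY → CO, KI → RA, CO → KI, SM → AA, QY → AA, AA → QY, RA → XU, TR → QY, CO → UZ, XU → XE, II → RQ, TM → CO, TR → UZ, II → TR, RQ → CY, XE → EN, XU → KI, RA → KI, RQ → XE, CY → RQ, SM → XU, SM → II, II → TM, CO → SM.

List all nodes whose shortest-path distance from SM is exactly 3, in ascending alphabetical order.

Level 0: SM
Level 1: AA, II, XU
Level 2: CO, CY, KI, QY, RA, RQ, TM, TR, XE
Level 3: EN, NQ, UZ

EN, NQ, UZ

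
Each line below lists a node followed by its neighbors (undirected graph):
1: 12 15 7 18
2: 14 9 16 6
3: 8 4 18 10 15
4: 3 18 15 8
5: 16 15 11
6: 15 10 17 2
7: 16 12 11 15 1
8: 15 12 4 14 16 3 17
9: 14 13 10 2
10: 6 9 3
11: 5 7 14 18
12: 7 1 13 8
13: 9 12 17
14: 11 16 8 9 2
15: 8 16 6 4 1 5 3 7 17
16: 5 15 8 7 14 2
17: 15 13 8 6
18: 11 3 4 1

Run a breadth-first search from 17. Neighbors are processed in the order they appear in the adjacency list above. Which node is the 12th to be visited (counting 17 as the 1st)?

9

Visit 17; enqueue 15, 13, 8, 6 → queue [15, 13, 8, 6]
Visit 15; enqueue 16, 4, 1, 5, 3, 7 → queue [13, 8, 6, 16, 4, 1, 5, 3, 7]
Visit 13; enqueue 9, 12 → queue [8, 6, 16, 4, 1, 5, 3, 7, 9, 12]
Visit 8; enqueue 14 → queue [6, 16, 4, 1, 5, 3, 7, 9, 12, 14]
Visit 6; enqueue 10, 2 → queue [16, 4, 1, 5, 3, 7, 9, 12, 14, 10, 2]
Visit 16 → queue [4, 1, 5, 3, 7, 9, 12, 14, 10, 2]
Visit 4; enqueue 18 → queue [1, 5, 3, 7, 9, 12, 14, 10, 2, 18]
Visit 1 → queue [5, 3, 7, 9, 12, 14, 10, 2, 18]
Visit 5; enqueue 11 → queue [3, 7, 9, 12, 14, 10, 2, 18, 11]
Visit 3 → queue [7, 9, 12, 14, 10, 2, 18, 11]
Visit 7 → queue [9, 12, 14, 10, 2, 18, 11]
Visit 9 → queue [12, 14, 10, 2, 18, 11]
Visit 12 → queue [14, 10, 2, 18, 11]
Visit 14 → queue [10, 2, 18, 11]
Visit 10 → queue [2, 18, 11]
Visit 2 → queue [18, 11]
Visit 18 → queue [11]
Visit 11 → queue []

Visit order: 17, 15, 13, 8, 6, 16, 4, 1, 5, 3, 7, 9, 12, 14, 10, 2, 18, 11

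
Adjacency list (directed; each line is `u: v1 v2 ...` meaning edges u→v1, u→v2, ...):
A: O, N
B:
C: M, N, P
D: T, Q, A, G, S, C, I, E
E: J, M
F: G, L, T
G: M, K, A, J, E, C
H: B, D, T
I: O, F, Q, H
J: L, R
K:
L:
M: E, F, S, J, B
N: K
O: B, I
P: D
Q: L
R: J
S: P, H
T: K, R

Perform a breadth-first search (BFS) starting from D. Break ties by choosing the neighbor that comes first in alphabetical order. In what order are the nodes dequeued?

D, A, C, E, G, I, Q, S, T, N, O, M, P, J, K, F, H, L, R, B

Visit D; enqueue A, C, E, G, I, Q, S, T → queue [A, C, E, G, I, Q, S, T]
Visit A; enqueue N, O → queue [C, E, G, I, Q, S, T, N, O]
Visit C; enqueue M, P → queue [E, G, I, Q, S, T, N, O, M, P]
Visit E; enqueue J → queue [G, I, Q, S, T, N, O, M, P, J]
Visit G; enqueue K → queue [I, Q, S, T, N, O, M, P, J, K]
Visit I; enqueue F, H → queue [Q, S, T, N, O, M, P, J, K, F, H]
Visit Q; enqueue L → queue [S, T, N, O, M, P, J, K, F, H, L]
Visit S → queue [T, N, O, M, P, J, K, F, H, L]
Visit T; enqueue R → queue [N, O, M, P, J, K, F, H, L, R]
Visit N → queue [O, M, P, J, K, F, H, L, R]
Visit O; enqueue B → queue [M, P, J, K, F, H, L, R, B]
Visit M → queue [P, J, K, F, H, L, R, B]
Visit P → queue [J, K, F, H, L, R, B]
Visit J → queue [K, F, H, L, R, B]
Visit K → queue [F, H, L, R, B]
Visit F → queue [H, L, R, B]
Visit H → queue [L, R, B]
Visit L → queue [R, B]
Visit R → queue [B]
Visit B → queue []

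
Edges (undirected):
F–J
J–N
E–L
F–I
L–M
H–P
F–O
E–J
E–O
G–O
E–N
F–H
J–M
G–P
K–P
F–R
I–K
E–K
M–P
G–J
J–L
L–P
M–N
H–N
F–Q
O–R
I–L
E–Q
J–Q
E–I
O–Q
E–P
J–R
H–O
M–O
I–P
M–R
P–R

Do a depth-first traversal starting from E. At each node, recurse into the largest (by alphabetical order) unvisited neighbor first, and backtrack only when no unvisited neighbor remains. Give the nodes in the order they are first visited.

Visit E
E → Q
Q → O
O → R
R → P
P → M
M → N
N → J
J → L
L → I
I → K
I → F
F → H
J → G

E Q O R P M N J L I K F H G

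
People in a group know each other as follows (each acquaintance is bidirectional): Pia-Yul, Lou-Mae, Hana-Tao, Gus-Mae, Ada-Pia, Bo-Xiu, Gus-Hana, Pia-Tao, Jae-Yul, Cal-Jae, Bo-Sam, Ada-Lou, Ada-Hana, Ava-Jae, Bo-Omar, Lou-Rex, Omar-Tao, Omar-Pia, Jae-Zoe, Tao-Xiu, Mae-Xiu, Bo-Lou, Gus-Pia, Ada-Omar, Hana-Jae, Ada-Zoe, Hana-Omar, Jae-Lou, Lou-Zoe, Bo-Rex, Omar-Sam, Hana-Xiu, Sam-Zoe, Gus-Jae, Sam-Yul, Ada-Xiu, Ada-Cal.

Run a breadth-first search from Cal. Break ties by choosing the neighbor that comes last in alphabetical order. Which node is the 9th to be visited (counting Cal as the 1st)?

Visit Cal; enqueue Jae, Ada → queue [Jae, Ada]
Visit Jae; enqueue Zoe, Yul, Lou, Hana, Gus, Ava → queue [Ada, Zoe, Yul, Lou, Hana, Gus, Ava]
Visit Ada; enqueue Xiu, Pia, Omar → queue [Zoe, Yul, Lou, Hana, Gus, Ava, Xiu, Pia, Omar]
Visit Zoe; enqueue Sam → queue [Yul, Lou, Hana, Gus, Ava, Xiu, Pia, Omar, Sam]
Visit Yul → queue [Lou, Hana, Gus, Ava, Xiu, Pia, Omar, Sam]
Visit Lou; enqueue Rex, Mae, Bo → queue [Hana, Gus, Ava, Xiu, Pia, Omar, Sam, Rex, Mae, Bo]
Visit Hana; enqueue Tao → queue [Gus, Ava, Xiu, Pia, Omar, Sam, Rex, Mae, Bo, Tao]
Visit Gus → queue [Ava, Xiu, Pia, Omar, Sam, Rex, Mae, Bo, Tao]
Visit Ava → queue [Xiu, Pia, Omar, Sam, Rex, Mae, Bo, Tao]
Visit Xiu → queue [Pia, Omar, Sam, Rex, Mae, Bo, Tao]
Visit Pia → queue [Omar, Sam, Rex, Mae, Bo, Tao]
Visit Omar → queue [Sam, Rex, Mae, Bo, Tao]
Visit Sam → queue [Rex, Mae, Bo, Tao]
Visit Rex → queue [Mae, Bo, Tao]
Visit Mae → queue [Bo, Tao]
Visit Bo → queue [Tao]
Visit Tao → queue []

Visit order: Cal, Jae, Ada, Zoe, Yul, Lou, Hana, Gus, Ava, Xiu, Pia, Omar, Sam, Rex, Mae, Bo, Tao

Ava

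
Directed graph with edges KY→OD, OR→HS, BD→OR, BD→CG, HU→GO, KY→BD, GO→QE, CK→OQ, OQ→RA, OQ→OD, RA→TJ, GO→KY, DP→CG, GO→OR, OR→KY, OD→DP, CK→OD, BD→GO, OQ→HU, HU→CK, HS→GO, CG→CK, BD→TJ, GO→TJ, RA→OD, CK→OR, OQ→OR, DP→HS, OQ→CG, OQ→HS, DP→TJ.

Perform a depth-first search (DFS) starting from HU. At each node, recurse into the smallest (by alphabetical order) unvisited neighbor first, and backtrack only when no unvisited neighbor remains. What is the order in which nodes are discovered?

HU -> CK -> OD -> DP -> CG -> HS -> GO -> KY -> BD -> OR -> TJ -> QE -> OQ -> RA

Visit HU
HU → CK
CK → OD
OD → DP
DP → CG
DP → HS
HS → GO
GO → KY
KY → BD
BD → OR
BD → TJ
GO → QE
CK → OQ
OQ → RA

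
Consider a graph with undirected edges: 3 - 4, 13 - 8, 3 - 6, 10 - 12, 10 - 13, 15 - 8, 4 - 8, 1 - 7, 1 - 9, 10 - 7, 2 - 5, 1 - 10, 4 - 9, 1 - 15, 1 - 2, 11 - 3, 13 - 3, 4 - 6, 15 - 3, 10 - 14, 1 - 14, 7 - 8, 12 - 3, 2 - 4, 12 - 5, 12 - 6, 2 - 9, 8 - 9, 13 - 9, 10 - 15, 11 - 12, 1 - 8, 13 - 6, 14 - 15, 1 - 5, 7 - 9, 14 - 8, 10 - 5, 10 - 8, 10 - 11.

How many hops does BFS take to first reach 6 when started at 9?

Level 0: 9
Level 1: 1, 2, 4, 7, 8, 13
Level 2: 3, 5, 6, 10, 14, 15
Level 3: 11, 12
6 first appears at level 2.

2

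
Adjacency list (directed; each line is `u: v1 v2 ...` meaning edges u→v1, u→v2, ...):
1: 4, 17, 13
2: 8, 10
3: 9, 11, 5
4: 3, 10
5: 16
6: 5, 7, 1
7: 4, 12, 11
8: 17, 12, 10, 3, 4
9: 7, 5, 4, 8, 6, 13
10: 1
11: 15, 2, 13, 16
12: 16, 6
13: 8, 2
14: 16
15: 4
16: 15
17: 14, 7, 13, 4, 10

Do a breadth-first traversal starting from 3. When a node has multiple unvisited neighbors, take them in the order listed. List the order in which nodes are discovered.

Visit 3; enqueue 9, 11, 5 → queue [9, 11, 5]
Visit 9; enqueue 7, 4, 8, 6, 13 → queue [11, 5, 7, 4, 8, 6, 13]
Visit 11; enqueue 15, 2, 16 → queue [5, 7, 4, 8, 6, 13, 15, 2, 16]
Visit 5 → queue [7, 4, 8, 6, 13, 15, 2, 16]
Visit 7; enqueue 12 → queue [4, 8, 6, 13, 15, 2, 16, 12]
Visit 4; enqueue 10 → queue [8, 6, 13, 15, 2, 16, 12, 10]
Visit 8; enqueue 17 → queue [6, 13, 15, 2, 16, 12, 10, 17]
Visit 6; enqueue 1 → queue [13, 15, 2, 16, 12, 10, 17, 1]
Visit 13 → queue [15, 2, 16, 12, 10, 17, 1]
Visit 15 → queue [2, 16, 12, 10, 17, 1]
Visit 2 → queue [16, 12, 10, 17, 1]
Visit 16 → queue [12, 10, 17, 1]
Visit 12 → queue [10, 17, 1]
Visit 10 → queue [17, 1]
Visit 17; enqueue 14 → queue [1, 14]
Visit 1 → queue [14]
Visit 14 → queue []

3 → 9 → 11 → 5 → 7 → 4 → 8 → 6 → 13 → 15 → 2 → 16 → 12 → 10 → 17 → 1 → 14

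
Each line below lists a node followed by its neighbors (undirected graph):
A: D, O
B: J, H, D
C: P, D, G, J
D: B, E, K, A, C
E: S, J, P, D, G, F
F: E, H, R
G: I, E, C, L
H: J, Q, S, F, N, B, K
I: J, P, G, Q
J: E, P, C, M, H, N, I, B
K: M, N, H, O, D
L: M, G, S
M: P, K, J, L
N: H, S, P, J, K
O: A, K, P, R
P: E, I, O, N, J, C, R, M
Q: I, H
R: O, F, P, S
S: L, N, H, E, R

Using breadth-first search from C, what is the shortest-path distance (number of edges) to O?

2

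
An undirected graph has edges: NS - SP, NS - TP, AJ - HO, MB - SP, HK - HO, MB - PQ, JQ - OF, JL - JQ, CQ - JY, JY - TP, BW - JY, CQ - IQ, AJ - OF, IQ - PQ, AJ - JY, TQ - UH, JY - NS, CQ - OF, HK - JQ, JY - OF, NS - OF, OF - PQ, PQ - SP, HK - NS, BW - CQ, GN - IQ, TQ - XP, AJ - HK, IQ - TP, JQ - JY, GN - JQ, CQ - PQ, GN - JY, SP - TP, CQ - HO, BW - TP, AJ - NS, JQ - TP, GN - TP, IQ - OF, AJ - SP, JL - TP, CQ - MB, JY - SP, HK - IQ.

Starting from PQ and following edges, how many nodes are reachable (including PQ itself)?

BFS from PQ visits: PQ, SP, OF, MB, IQ, CQ, TP, NS, JY, AJ, JQ, HK, GN, HO, BW, JL
Reachable nodes: 16 of 19 total.

16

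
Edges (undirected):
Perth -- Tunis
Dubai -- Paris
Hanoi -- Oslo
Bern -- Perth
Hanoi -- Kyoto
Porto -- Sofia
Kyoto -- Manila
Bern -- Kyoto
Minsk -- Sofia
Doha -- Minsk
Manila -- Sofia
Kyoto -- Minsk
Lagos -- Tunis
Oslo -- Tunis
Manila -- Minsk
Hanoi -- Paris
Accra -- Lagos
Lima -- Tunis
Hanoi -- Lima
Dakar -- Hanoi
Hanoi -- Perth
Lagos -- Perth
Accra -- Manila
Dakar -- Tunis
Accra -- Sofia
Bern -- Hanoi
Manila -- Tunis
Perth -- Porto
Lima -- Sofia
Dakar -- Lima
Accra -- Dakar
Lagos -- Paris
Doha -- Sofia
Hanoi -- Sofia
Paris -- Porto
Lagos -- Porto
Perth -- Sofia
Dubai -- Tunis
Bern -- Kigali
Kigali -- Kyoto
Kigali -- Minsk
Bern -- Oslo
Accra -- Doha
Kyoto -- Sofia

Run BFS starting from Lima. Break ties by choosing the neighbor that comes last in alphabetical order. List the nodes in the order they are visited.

Lima → Tunis → Sofia → Hanoi → Dakar → Perth → Oslo → Manila → Lagos → Dubai → Porto → Minsk → Kyoto → Doha → Accra → Paris → Bern → Kigali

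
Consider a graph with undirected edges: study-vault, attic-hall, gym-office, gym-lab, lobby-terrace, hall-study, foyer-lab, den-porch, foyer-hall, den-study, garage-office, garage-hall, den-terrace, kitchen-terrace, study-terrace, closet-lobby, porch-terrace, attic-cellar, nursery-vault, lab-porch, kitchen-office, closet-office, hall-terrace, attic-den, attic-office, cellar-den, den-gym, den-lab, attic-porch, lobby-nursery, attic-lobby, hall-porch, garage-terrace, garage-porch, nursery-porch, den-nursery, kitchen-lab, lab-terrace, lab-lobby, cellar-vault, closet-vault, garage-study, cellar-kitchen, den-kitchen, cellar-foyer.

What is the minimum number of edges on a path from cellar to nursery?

2

Level 0: cellar
Level 1: attic, den, foyer, kitchen, vault
Level 2: closet, gym, hall, lab, lobby, nursery, office, porch, study, terrace
Level 3: garage
nursery first appears at level 2.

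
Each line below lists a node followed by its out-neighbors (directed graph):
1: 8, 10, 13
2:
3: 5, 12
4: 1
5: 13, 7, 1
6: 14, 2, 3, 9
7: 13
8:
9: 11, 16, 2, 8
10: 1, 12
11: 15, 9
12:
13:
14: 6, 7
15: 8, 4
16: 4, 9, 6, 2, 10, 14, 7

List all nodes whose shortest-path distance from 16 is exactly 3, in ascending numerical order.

Level 0: 16
Level 1: 2, 4, 6, 7, 9, 10, 14
Level 2: 1, 3, 8, 11, 12, 13
Level 3: 5, 15

5, 15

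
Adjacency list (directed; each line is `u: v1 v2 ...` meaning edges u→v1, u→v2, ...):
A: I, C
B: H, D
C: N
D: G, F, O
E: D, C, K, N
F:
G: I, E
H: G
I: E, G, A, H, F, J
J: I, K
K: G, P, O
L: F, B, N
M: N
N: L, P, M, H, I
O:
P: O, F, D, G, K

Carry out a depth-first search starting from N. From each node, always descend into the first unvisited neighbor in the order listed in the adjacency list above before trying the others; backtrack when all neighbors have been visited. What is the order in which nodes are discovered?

Visit N
N → L
L → F
L → B
B → H
H → G
G → I
I → E
E → D
D → O
E → C
E → K
K → P
I → A
I → J
N → M

N, L, F, B, H, G, I, E, D, O, C, K, P, A, J, M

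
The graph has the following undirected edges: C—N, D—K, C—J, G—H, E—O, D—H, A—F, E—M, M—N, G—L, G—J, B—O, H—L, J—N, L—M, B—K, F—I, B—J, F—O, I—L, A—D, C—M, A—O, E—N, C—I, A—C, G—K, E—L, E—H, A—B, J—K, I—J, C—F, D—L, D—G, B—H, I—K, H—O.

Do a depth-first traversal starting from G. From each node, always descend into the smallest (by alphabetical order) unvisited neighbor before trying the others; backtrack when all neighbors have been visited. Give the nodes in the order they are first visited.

G → D → A → B → H → E → L → I → C → F → O → J → K → N → M

Visit G
G → D
D → A
A → B
B → H
H → E
E → L
L → I
I → C
C → F
F → O
C → J
J → K
J → N
N → M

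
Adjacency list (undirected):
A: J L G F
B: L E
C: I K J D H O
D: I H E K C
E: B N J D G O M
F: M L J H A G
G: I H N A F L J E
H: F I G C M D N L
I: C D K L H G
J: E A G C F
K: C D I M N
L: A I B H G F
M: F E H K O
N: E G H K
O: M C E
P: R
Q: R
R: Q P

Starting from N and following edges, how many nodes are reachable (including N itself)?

15

BFS from N visits: N, E, G, H, K, B, J, D, O, M, I, A, F, L, C
Reachable nodes: 15 of 18 total.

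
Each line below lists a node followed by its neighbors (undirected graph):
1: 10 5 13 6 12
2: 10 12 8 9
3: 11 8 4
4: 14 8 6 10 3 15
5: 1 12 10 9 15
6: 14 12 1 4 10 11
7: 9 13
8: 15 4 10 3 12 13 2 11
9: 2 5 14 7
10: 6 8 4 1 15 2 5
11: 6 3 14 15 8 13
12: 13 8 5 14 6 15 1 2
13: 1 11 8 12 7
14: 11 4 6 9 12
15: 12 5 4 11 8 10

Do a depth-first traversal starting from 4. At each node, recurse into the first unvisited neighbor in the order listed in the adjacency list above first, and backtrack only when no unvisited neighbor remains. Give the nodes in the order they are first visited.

4 14 11 6 12 13 1 10 8 15 5 9 2 7 3

Visit 4
4 → 14
14 → 11
11 → 6
6 → 12
12 → 13
13 → 1
1 → 10
10 → 8
8 → 15
15 → 5
5 → 9
9 → 2
9 → 7
8 → 3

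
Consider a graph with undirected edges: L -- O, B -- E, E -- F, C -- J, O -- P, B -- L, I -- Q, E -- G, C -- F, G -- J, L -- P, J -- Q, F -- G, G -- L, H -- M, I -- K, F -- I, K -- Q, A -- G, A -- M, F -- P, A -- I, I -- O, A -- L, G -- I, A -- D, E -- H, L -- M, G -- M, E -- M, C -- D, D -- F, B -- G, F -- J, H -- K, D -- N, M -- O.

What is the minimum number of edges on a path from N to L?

3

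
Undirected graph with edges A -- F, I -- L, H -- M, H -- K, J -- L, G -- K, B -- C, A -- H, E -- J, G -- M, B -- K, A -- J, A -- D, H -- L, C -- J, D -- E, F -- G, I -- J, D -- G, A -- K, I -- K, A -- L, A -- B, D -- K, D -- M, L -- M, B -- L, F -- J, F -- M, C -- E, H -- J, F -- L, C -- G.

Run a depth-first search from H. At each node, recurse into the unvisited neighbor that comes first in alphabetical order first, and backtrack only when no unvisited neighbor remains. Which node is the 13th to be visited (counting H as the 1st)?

M

Visit H
H → A
A → B
B → C
C → E
E → D
D → G
G → F
F → J
J → I
I → K
I → L
L → M

Visit order: H, A, B, C, E, D, G, F, J, I, K, L, M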